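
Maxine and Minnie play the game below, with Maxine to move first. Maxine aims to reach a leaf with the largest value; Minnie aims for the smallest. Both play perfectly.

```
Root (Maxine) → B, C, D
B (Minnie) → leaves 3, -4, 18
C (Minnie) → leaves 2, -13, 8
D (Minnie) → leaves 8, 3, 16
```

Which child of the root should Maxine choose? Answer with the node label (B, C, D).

D

B (Minnie): min(3, -4, 18) = -4
C (Minnie): min(2, -13, 8) = -13
D (Minnie): min(8, 3, 16) = 3
Root (Maxine): max(-4, -13, 3) = 3
Maxine picks the child with the highest value: D (value 3).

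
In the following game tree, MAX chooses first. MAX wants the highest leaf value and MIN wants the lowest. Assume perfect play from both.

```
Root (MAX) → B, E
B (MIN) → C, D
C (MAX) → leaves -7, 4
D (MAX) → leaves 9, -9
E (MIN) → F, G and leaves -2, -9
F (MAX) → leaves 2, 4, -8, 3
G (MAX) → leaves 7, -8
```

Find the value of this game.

C (MAX): max(-7, 4) = 4
D (MAX): max(9, -9) = 9
B (MIN): min(4, 9) = 4
F (MAX): max(2, 4, -8, 3) = 4
G (MAX): max(7, -8) = 7
E (MIN): min(4, 7, -2, -9) = -9
Root (MAX): max(4, -9) = 4

4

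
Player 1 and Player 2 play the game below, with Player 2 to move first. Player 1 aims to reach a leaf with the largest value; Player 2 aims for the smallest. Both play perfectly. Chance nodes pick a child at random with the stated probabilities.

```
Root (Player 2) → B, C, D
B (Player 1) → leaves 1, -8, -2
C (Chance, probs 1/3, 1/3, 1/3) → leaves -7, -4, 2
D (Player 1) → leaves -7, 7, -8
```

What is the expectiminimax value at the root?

B (Player 1): max(1, -8, -2) = 1
C (Chance): 1/3·-7 + 1/3·-4 + 1/3·2 = -3
D (Player 1): max(-7, 7, -8) = 7
Root (Player 2): min(1, -3, 7) = -3

-3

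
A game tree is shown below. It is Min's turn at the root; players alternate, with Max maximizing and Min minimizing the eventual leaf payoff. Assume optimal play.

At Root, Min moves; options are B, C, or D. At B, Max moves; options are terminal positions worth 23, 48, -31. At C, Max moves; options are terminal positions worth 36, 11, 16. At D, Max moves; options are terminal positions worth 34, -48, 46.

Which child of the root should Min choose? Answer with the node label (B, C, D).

C

B (Max): max(23, 48, -31) = 48
C (Max): max(36, 11, 16) = 36
D (Max): max(34, -48, 46) = 46
Root (Min): min(48, 36, 46) = 36
Min picks the child with the lowest value: C (value 36).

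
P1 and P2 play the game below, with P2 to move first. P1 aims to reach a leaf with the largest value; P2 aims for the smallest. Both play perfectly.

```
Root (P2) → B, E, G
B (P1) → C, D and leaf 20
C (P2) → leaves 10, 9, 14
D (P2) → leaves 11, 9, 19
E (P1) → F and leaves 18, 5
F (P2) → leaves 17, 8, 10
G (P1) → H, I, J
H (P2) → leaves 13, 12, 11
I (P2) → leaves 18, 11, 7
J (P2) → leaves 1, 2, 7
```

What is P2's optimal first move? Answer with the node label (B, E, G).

G

C (P2): min(10, 9, 14) = 9
D (P2): min(11, 9, 19) = 9
B (P1): max(9, 9, 20) = 20
F (P2): min(17, 8, 10) = 8
E (P1): max(8, 18, 5) = 18
H (P2): min(13, 12, 11) = 11
I (P2): min(18, 11, 7) = 7
J (P2): min(1, 2, 7) = 1
G (P1): max(11, 7, 1) = 11
Root (P2): min(20, 18, 11) = 11
P2 picks the child with the lowest value: G (value 11).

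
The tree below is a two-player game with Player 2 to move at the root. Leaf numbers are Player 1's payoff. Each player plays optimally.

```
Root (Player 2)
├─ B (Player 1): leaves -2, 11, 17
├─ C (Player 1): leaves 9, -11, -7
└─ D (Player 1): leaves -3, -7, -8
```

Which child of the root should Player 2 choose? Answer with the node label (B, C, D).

B (Player 1): max(-2, 11, 17) = 17
C (Player 1): max(9, -11, -7) = 9
D (Player 1): max(-3, -7, -8) = -3
Root (Player 2): min(17, 9, -3) = -3
Player 2 picks the child with the lowest value: D (value -3).

D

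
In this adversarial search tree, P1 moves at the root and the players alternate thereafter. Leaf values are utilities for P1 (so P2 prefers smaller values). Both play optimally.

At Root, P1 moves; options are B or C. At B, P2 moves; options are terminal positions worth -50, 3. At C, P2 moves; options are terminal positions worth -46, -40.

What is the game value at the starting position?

B (P2): min(-50, 3) = -50
C (P2): min(-46, -40) = -46
Root (P1): max(-50, -46) = -46

-46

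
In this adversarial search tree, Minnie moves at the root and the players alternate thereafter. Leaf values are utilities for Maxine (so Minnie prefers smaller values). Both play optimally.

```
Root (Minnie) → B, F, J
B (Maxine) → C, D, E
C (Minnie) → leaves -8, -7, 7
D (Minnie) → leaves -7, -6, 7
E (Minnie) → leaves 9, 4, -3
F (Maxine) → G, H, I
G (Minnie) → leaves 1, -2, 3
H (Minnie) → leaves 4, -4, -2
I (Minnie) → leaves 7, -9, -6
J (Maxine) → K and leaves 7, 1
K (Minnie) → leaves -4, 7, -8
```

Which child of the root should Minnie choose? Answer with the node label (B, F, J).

B

C (Minnie): min(-8, -7, 7) = -8
D (Minnie): min(-7, -6, 7) = -7
E (Minnie): min(9, 4, -3) = -3
B (Maxine): max(-8, -7, -3) = -3
G (Minnie): min(1, -2, 3) = -2
H (Minnie): min(4, -4, -2) = -4
I (Minnie): min(7, -9, -6) = -9
F (Maxine): max(-2, -4, -9) = -2
K (Minnie): min(-4, 7, -8) = -8
J (Maxine): max(-8, 7, 1) = 7
Root (Minnie): min(-3, -2, 7) = -3
Minnie picks the child with the lowest value: B (value -3).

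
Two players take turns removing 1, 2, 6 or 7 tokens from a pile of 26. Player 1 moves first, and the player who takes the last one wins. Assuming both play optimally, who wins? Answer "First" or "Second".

First

Positions where the player to move wins (W) vs loses (L):
i:   0  1  2  3  4  5  6  7  8  9 10 11 12 13 14 15 16 17 18 19 20 21 22 23 24 25 26
     L  W  W  L  W  W  W  W  L  W  W  L  W  W  W  W  L  W  W  L  W  W  W  W  L  W  W
Position 26 is W, so the first player wins.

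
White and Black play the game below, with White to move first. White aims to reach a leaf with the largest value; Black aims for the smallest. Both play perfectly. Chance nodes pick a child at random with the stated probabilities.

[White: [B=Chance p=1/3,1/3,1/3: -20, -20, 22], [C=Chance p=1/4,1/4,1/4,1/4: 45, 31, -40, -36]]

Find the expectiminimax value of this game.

0

B (Chance): 1/3·-20 + 1/3·-20 + 1/3·22 = -6
C (Chance): 1/4·45 + 1/4·31 + 1/4·-40 + 1/4·-36 = 0
Root (White): max(-6, 0) = 0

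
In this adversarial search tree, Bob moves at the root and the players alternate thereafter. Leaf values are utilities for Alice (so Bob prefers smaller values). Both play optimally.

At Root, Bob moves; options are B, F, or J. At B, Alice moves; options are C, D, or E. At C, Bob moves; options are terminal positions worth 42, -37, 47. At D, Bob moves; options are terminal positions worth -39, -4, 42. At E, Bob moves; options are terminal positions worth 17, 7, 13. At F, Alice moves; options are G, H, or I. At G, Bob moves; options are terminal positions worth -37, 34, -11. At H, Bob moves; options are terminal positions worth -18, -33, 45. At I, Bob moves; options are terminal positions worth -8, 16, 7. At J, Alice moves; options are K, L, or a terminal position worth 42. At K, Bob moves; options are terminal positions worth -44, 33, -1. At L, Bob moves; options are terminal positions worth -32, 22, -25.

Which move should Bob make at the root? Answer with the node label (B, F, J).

F

C (Bob): min(42, -37, 47) = -37
D (Bob): min(-39, -4, 42) = -39
E (Bob): min(17, 7, 13) = 7
B (Alice): max(-37, -39, 7) = 7
G (Bob): min(-37, 34, -11) = -37
H (Bob): min(-18, -33, 45) = -33
I (Bob): min(-8, 16, 7) = -8
F (Alice): max(-37, -33, -8) = -8
K (Bob): min(-44, 33, -1) = -44
L (Bob): min(-32, 22, -25) = -32
J (Alice): max(-44, -32, 42) = 42
Root (Bob): min(7, -8, 42) = -8
Bob picks the child with the lowest value: F (value -8).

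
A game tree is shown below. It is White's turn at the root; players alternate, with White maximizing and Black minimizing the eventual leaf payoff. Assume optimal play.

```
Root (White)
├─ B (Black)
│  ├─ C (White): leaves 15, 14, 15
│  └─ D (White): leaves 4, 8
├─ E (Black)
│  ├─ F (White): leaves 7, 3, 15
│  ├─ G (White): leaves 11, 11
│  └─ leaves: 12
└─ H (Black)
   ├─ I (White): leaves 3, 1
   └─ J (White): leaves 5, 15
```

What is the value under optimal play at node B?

8

C: max(15, 14, 15) = 15
D: max(4, 8) = 8
B: min(15, 8) = 8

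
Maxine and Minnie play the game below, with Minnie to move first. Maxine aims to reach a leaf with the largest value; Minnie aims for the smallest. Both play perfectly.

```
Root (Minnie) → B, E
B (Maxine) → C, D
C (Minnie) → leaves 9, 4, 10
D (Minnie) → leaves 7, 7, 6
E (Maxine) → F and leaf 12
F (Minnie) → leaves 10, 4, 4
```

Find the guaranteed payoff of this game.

C (Minnie): min(9, 4, 10) = 4
D (Minnie): min(7, 7, 6) = 6
B (Maxine): max(4, 6) = 6
F (Minnie): min(10, 4, 4) = 4
E (Maxine): max(4, 12) = 12
Root (Minnie): min(6, 12) = 6

6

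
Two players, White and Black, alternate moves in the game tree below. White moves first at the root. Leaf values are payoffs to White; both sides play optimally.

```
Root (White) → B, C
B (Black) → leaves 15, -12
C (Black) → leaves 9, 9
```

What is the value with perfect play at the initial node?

9

B (Black): min(15, -12) = -12
C (Black): min(9, 9) = 9
Root (White): max(-12, 9) = 9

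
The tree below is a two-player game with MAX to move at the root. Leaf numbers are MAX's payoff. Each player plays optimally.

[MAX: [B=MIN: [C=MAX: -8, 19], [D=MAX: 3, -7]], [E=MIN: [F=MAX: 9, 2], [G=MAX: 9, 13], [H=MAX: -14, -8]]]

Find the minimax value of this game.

C (MAX): max(-8, 19) = 19
D (MAX): max(3, -7) = 3
B (MIN): min(19, 3) = 3
F (MAX): max(9, 2) = 9
G (MAX): max(9, 13) = 13
H (MAX): max(-14, -8) = -8
E (MIN): min(9, 13, -8) = -8
Root (MAX): max(3, -8) = 3

3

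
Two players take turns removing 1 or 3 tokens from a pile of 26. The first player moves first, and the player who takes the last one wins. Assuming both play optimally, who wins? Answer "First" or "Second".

W/L table (W = player to move can force a win):
i:   0  1  2  3  4  5  6  7  8  9 10 11 12 13 14 15 16 17 18 19 20 21 22 23 24 25 26
     L  W  L  W  L  W  L  W  L  W  L  W  L  W  L  W  L  W  L  W  L  W  L  W  L  W  L
Position 26 is L, so the second player wins.

Second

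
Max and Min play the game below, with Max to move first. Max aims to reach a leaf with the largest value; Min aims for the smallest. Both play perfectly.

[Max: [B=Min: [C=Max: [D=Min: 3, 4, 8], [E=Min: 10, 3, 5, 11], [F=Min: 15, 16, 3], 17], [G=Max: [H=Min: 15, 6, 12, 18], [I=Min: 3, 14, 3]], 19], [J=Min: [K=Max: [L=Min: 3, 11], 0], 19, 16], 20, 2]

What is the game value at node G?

H: min(15, 6, 12, 18) = 6
I: min(3, 14, 3) = 3
G: max(6, 3) = 6

6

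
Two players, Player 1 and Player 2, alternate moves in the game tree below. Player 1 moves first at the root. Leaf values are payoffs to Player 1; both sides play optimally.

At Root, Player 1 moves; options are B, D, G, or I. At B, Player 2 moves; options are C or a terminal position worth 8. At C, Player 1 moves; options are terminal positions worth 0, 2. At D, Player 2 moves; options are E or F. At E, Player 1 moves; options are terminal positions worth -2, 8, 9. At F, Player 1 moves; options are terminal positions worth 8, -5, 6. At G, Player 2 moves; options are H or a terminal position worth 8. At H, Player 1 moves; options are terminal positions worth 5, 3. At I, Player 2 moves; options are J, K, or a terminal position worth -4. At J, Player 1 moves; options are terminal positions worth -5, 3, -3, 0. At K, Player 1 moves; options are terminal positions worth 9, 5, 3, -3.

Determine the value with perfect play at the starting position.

8

C (Player 1): max(0, 2) = 2
B (Player 2): min(2, 8) = 2
E (Player 1): max(-2, 8, 9) = 9
F (Player 1): max(8, -5, 6) = 8
D (Player 2): min(9, 8) = 8
H (Player 1): max(5, 3) = 5
G (Player 2): min(5, 8) = 5
J (Player 1): max(-5, 3, -3, 0) = 3
K (Player 1): max(9, 5, 3, -3) = 9
I (Player 2): min(3, 9, -4) = -4
Root (Player 1): max(2, 8, 5, -4) = 8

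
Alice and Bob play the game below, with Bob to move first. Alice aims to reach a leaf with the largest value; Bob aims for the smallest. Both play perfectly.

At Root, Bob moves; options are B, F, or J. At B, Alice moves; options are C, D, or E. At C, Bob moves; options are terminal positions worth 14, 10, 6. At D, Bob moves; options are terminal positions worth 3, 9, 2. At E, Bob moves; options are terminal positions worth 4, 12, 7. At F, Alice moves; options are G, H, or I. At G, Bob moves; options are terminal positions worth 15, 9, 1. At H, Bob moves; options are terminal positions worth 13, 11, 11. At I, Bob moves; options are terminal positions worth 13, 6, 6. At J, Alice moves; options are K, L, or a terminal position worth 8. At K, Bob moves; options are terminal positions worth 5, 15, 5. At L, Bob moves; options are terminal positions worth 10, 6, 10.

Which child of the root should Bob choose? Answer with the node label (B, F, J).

B

C (Bob): min(14, 10, 6) = 6
D (Bob): min(3, 9, 2) = 2
E (Bob): min(4, 12, 7) = 4
B (Alice): max(6, 2, 4) = 6
G (Bob): min(15, 9, 1) = 1
H (Bob): min(13, 11, 11) = 11
I (Bob): min(13, 6, 6) = 6
F (Alice): max(1, 11, 6) = 11
K (Bob): min(5, 15, 5) = 5
L (Bob): min(10, 6, 10) = 6
J (Alice): max(5, 6, 8) = 8
Root (Bob): min(6, 11, 8) = 6
Bob picks the child with the lowest value: B (value 6).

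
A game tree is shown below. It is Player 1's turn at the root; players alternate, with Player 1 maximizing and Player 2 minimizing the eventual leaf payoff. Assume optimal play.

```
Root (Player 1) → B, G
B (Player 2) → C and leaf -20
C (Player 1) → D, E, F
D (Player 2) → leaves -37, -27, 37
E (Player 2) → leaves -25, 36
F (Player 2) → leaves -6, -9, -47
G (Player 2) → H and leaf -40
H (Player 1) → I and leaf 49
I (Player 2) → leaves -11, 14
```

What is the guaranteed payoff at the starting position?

D (Player 2): min(-37, -27, 37) = -37
E (Player 2): min(-25, 36) = -25
F (Player 2): min(-6, -9, -47) = -47
C (Player 1): max(-37, -25, -47) = -25
B (Player 2): min(-25, -20) = -25
I (Player 2): min(-11, 14) = -11
H (Player 1): max(-11, 49) = 49
G (Player 2): min(49, -40) = -40
Root (Player 1): max(-25, -40) = -25

-25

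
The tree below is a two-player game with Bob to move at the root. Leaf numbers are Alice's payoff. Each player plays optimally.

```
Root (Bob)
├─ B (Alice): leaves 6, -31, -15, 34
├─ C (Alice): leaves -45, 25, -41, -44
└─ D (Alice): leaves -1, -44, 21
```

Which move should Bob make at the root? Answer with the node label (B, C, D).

D

B (Alice): max(6, -31, -15, 34) = 34
C (Alice): max(-45, 25, -41, -44) = 25
D (Alice): max(-1, -44, 21) = 21
Root (Bob): min(34, 25, 21) = 21
Bob picks the child with the lowest value: D (value 21).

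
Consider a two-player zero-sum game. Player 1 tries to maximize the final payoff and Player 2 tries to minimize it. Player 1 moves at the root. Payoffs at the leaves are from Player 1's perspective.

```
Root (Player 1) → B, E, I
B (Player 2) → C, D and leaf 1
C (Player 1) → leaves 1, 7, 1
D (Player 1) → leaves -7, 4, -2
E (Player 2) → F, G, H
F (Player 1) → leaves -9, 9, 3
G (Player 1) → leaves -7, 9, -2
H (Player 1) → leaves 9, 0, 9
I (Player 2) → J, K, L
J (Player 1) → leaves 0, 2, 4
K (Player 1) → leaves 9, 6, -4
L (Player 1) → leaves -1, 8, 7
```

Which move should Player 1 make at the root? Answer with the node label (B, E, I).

C (Player 1): max(1, 7, 1) = 7
D (Player 1): max(-7, 4, -2) = 4
B (Player 2): min(7, 4, 1) = 1
F (Player 1): max(-9, 9, 3) = 9
G (Player 1): max(-7, 9, -2) = 9
H (Player 1): max(9, 0, 9) = 9
E (Player 2): min(9, 9, 9) = 9
J (Player 1): max(0, 2, 4) = 4
K (Player 1): max(9, 6, -4) = 9
L (Player 1): max(-1, 8, 7) = 8
I (Player 2): min(4, 9, 8) = 4
Root (Player 1): max(1, 9, 4) = 9
Player 1 picks the child with the highest value: E (value 9).

E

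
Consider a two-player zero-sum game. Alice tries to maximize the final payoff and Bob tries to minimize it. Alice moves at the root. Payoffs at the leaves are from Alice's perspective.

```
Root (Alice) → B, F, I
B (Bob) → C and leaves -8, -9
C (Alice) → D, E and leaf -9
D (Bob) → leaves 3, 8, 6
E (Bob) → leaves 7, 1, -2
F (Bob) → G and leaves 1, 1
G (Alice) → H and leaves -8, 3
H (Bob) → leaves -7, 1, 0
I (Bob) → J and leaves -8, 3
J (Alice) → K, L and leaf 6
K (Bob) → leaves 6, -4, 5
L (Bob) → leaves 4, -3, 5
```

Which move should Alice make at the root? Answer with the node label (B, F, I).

D (Bob): min(3, 8, 6) = 3
E (Bob): min(7, 1, -2) = -2
C (Alice): max(3, -2, -9) = 3
B (Bob): min(3, -8, -9) = -9
H (Bob): min(-7, 1, 0) = -7
G (Alice): max(-7, -8, 3) = 3
F (Bob): min(3, 1, 1) = 1
K (Bob): min(6, -4, 5) = -4
L (Bob): min(4, -3, 5) = -3
J (Alice): max(-4, -3, 6) = 6
I (Bob): min(6, -8, 3) = -8
Root (Alice): max(-9, 1, -8) = 1
Alice picks the child with the highest value: F (value 1).

F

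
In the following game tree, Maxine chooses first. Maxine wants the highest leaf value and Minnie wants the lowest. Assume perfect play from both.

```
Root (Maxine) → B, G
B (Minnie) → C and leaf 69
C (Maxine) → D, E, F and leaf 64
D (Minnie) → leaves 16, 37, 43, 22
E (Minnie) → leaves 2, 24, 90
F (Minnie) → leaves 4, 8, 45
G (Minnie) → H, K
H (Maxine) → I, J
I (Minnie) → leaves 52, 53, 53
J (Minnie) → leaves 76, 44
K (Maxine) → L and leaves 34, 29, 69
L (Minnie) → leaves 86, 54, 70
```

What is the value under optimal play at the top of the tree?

64

D (Minnie): min(16, 37, 43, 22) = 16
E (Minnie): min(2, 24, 90) = 2
F (Minnie): min(4, 8, 45) = 4
C (Maxine): max(16, 2, 4, 64) = 64
B (Minnie): min(64, 69) = 64
I (Minnie): min(52, 53, 53) = 52
J (Minnie): min(76, 44) = 44
H (Maxine): max(52, 44) = 52
L (Minnie): min(86, 54, 70) = 54
K (Maxine): max(54, 34, 29, 69) = 69
G (Minnie): min(52, 69) = 52
Root (Maxine): max(64, 52) = 64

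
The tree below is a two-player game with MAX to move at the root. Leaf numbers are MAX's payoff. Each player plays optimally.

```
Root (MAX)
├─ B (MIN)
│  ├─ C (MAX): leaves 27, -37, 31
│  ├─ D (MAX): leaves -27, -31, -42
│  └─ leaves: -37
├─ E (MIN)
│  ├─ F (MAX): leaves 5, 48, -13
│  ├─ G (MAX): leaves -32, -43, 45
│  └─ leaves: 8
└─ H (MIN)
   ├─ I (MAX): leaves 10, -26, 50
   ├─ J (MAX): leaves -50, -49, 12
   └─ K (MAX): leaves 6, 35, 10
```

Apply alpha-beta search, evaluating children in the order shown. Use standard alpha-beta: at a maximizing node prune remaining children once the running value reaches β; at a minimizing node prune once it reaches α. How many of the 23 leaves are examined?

C [α=-∞,β=+∞]: v=31
D [α=-∞,β=31]: v=-27
B [α=-∞,β=+∞]: v=-37
F [α=-37,β=+∞]: v=48
G [α=-37,β=48]: v=45
E [α=-37,β=+∞]: v=8
I [α=8,β=+∞]: v=50
J [α=8,β=50]: v=12
K [α=8,β=12]: v=35 after child 2 ≥ β → β-cutoff, skip 1
H [α=8,β=+∞]: v=12
Root [α=-∞,β=+∞]: v=12
Leaves evaluated: 22 of 23.

22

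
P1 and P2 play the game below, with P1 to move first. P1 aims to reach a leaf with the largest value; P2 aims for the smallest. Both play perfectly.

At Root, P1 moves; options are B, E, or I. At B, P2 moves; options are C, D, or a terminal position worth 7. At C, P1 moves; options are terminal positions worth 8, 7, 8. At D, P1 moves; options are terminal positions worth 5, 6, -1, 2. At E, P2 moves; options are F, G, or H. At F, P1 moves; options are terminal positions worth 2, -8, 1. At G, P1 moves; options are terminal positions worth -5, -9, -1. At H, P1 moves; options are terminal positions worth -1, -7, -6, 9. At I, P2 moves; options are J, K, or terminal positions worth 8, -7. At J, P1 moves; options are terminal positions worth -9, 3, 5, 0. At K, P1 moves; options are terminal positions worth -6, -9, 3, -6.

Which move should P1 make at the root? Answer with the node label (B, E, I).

B

C (P1): max(8, 7, 8) = 8
D (P1): max(5, 6, -1, 2) = 6
B (P2): min(8, 6, 7) = 6
F (P1): max(2, -8, 1) = 2
G (P1): max(-5, -9, -1) = -1
H (P1): max(-1, -7, -6, 9) = 9
E (P2): min(2, -1, 9) = -1
J (P1): max(-9, 3, 5, 0) = 5
K (P1): max(-6, -9, 3, -6) = 3
I (P2): min(5, 3, 8, -7) = -7
Root (P1): max(6, -1, -7) = 6
P1 picks the child with the highest value: B (value 6).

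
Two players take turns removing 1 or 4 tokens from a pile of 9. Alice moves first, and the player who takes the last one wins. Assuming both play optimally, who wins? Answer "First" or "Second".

Mark each pile size as W (mover wins) or L (mover loses):
i:   0  1  2  3  4  5  6  7  8  9
     L  W  L  W  W  L  W  L  W  W
Position 9 is W, so the first player wins.

First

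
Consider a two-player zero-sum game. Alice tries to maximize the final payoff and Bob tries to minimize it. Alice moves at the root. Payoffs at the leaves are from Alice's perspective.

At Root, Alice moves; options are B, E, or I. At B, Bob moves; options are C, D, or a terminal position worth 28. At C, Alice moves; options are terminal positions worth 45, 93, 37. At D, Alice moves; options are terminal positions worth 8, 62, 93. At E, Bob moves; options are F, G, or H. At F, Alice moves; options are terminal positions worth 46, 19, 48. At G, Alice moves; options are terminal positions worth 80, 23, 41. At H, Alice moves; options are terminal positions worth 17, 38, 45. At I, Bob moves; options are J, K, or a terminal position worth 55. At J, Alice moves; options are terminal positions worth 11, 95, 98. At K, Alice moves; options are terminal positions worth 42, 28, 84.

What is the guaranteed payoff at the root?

55

C (Alice): max(45, 93, 37) = 93
D (Alice): max(8, 62, 93) = 93
B (Bob): min(93, 93, 28) = 28
F (Alice): max(46, 19, 48) = 48
G (Alice): max(80, 23, 41) = 80
H (Alice): max(17, 38, 45) = 45
E (Bob): min(48, 80, 45) = 45
J (Alice): max(11, 95, 98) = 98
K (Alice): max(42, 28, 84) = 84
I (Bob): min(98, 84, 55) = 55
Root (Alice): max(28, 45, 55) = 55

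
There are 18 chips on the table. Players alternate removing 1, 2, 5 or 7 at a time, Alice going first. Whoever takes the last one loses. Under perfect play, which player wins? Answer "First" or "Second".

Positions where the player to move wins (W) vs loses (L):
i:   0  1  2  3  4  5  6  7  8  9 10 11 12 13 14 15 16 17 18
     W  L  W  W  L  W  W  L  W  W  L  W  W  L  W  W  L  W  W
Position 18 is W, so the first player wins.

First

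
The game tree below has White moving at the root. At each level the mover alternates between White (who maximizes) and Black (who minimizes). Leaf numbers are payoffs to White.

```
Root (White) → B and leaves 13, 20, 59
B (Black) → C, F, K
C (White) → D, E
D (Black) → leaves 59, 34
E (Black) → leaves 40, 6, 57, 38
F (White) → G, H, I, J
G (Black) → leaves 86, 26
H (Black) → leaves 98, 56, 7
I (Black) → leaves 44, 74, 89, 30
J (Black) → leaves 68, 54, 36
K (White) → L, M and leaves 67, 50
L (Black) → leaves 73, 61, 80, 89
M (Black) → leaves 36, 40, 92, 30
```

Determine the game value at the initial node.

D (Black): min(59, 34) = 34
E (Black): min(40, 6, 57, 38) = 6
C (White): max(34, 6) = 34
G (Black): min(86, 26) = 26
H (Black): min(98, 56, 7) = 7
I (Black): min(44, 74, 89, 30) = 30
J (Black): min(68, 54, 36) = 36
F (White): max(26, 7, 30, 36) = 36
L (Black): min(73, 61, 80, 89) = 61
M (Black): min(36, 40, 92, 30) = 30
K (White): max(61, 30, 67, 50) = 67
B (Black): min(34, 36, 67) = 34
Root (White): max(34, 13, 20, 59) = 59

59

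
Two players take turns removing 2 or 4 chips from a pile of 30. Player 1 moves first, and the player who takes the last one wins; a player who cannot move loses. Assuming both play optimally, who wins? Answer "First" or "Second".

Mark each pile size as W (mover wins) or L (mover loses):
i:   0  1  2  3  4  5  6  7  8  9 10 11 12 13 14 15 16 17 18 19 20 21 22 23 24 25 26 27 28 29 30
     L  L  W  W  W  W  L  L  W  W  W  W  L  L  W  W  W  W  L  L  W  W  W  W  L  L  W  W  W  W  L
Position 30 is L, so the second player wins.

Second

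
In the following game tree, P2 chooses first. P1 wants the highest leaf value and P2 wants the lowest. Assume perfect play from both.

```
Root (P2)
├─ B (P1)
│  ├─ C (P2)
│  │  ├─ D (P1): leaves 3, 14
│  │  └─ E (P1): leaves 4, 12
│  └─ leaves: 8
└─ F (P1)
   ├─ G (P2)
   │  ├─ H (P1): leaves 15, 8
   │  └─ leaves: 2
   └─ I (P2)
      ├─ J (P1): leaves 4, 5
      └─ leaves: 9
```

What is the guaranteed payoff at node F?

5

H: max(15, 8) = 15
G: min(15, 2) = 2
J: max(4, 5) = 5
I: min(5, 9) = 5
F: max(2, 5) = 5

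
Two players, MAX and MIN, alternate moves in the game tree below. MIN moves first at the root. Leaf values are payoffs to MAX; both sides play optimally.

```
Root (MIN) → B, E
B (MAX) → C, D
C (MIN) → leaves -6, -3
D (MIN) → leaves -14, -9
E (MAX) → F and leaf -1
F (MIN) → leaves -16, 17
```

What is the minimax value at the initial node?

C (MIN): min(-6, -3) = -6
D (MIN): min(-14, -9) = -14
B (MAX): max(-6, -14) = -6
F (MIN): min(-16, 17) = -16
E (MAX): max(-16, -1) = -1
Root (MIN): min(-6, -1) = -6

-6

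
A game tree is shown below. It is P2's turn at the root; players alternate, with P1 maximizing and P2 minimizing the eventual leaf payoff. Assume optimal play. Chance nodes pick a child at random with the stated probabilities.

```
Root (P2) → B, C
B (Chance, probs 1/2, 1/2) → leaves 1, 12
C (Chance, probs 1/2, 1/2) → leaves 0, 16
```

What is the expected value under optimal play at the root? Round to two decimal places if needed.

6.5

B (Chance): 1/2·1 + 1/2·12 = 6.5
C (Chance): 1/2·0 + 1/2·16 = 8
Root (P2): min(6.5, 8) = 6.5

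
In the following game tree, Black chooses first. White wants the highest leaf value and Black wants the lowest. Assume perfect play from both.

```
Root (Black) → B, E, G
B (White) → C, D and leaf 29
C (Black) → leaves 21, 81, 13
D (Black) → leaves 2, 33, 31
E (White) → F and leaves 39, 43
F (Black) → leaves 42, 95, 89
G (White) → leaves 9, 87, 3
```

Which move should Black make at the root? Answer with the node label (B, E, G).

C (Black): min(21, 81, 13) = 13
D (Black): min(2, 33, 31) = 2
B (White): max(13, 2, 29) = 29
F (Black): min(42, 95, 89) = 42
E (White): max(42, 39, 43) = 43
G (White): max(9, 87, 3) = 87
Root (Black): min(29, 43, 87) = 29
Black picks the child with the lowest value: B (value 29).

B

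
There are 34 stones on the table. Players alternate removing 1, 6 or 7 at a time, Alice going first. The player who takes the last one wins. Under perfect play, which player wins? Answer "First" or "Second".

First

W/L table (W = player to move can force a win):
i:   0  1  2  3  4  5  6  7  8  9 10 11 12 13 14 15 16 17 18 19 20 21 22 23 24 25 26 27 28 29 30 31 32 33 34
     L  W  L  W  L  W  W  W  W  W  W  W  L  W  L  W  L  W  W  W  W  W  W  W  L  W  L  W  L  W  W  W  W  W  W
Position 34 is W, so the first player wins.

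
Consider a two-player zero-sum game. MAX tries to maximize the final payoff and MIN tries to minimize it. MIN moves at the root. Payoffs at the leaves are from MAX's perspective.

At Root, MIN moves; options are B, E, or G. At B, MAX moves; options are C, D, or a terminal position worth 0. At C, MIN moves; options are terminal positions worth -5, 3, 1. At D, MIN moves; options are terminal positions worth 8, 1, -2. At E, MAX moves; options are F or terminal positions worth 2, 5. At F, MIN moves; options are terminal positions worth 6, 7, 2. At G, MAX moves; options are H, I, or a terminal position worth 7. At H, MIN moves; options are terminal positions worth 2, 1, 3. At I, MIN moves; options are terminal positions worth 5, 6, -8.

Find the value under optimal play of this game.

0

C (MIN): min(-5, 3, 1) = -5
D (MIN): min(8, 1, -2) = -2
B (MAX): max(-5, -2, 0) = 0
F (MIN): min(6, 7, 2) = 2
E (MAX): max(2, 2, 5) = 5
H (MIN): min(2, 1, 3) = 1
I (MIN): min(5, 6, -8) = -8
G (MAX): max(1, -8, 7) = 7
Root (MIN): min(0, 5, 7) = 0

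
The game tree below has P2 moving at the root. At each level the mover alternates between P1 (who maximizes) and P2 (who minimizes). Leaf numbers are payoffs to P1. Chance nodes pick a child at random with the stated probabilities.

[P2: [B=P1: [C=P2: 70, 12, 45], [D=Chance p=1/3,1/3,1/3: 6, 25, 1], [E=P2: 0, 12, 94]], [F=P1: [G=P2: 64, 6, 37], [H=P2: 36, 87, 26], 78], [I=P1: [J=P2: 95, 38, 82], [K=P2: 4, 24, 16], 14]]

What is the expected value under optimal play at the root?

12

C (P2): min(70, 12, 45) = 12
D (Chance): 1/3·6 + 1/3·25 + 1/3·1 = 10.67
E (P2): min(0, 12, 94) = 0
B (P1): max(12, 10.67, 0) = 12
G (P2): min(64, 6, 37) = 6
H (P2): min(36, 87, 26) = 26
F (P1): max(6, 26, 78) = 78
J (P2): min(95, 38, 82) = 38
K (P2): min(4, 24, 16) = 4
I (P1): max(38, 4, 14) = 38
Root (P2): min(12, 78, 38) = 12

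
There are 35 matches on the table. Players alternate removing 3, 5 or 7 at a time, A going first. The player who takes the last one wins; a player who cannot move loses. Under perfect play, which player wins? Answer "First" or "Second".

First

i:   0  1  2  3  4  5  6  7  8  9 10 11 12 13 14 15 16 17 18 19 20 21 22 23 24 25 26 27 28 29 30 31 32 33 34 35
     L  L  L  W  W  W  W  W  W  W  L  L  L  W  W  W  W  W  W  W  L  L  L  W  W  W  W  W  W  W  L  L  L  W  W  W
Position 35 is W, so the first player wins.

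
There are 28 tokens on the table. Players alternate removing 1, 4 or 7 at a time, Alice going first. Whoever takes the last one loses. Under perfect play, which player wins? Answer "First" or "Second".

First

Mark each pile size as W (mover wins) or L (mover loses):
i:   0  1  2  3  4  5  6  7  8  9 10 11 12 13 14 15 16 17 18 19 20 21 22 23 24 25 26 27 28
     W  L  W  L  W  W  L  W  W  L  W  L  W  W  L  W  W  L  W  L  W  W  L  W  W  L  W  L  W
Position 28 is W, so the first player wins.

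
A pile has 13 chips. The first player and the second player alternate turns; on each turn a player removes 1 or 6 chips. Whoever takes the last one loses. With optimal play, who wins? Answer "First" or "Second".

Positions where the player to move wins (W) vs loses (L):
i:   0  1  2  3  4  5  6  7  8  9 10 11 12 13
     W  L  W  L  W  L  W  W  L  W  L  W  L  W
Position 13 is W, so the first player wins.

First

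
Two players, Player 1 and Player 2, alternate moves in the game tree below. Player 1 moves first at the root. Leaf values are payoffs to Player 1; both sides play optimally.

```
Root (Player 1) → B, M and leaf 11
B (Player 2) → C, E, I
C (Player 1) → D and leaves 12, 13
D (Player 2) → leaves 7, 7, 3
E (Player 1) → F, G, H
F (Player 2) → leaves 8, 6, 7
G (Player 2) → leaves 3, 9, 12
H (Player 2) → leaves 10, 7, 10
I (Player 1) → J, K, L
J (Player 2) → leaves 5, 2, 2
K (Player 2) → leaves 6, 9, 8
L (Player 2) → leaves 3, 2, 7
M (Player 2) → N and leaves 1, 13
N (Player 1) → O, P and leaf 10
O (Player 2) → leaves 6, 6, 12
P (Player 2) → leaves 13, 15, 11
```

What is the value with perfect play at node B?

6

D: min(7, 7, 3) = 3
C: max(3, 12, 13) = 13
F: min(8, 6, 7) = 6
G: min(3, 9, 12) = 3
H: min(10, 7, 10) = 7
E: max(6, 3, 7) = 7
J: min(5, 2, 2) = 2
K: min(6, 9, 8) = 6
L: min(3, 2, 7) = 2
I: max(2, 6, 2) = 6
B: min(13, 7, 6) = 6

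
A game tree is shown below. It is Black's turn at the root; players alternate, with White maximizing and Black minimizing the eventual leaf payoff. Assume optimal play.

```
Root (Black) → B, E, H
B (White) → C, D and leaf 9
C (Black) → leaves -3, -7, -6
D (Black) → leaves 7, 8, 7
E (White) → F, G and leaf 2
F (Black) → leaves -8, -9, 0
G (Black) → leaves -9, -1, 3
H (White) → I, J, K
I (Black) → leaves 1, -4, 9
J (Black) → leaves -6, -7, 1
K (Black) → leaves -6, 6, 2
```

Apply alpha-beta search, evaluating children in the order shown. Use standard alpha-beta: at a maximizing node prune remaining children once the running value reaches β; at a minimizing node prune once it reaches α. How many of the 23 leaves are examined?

17

C [α=-∞,β=+∞]: v=-7
D [α=-7,β=+∞]: v=7
B [α=-∞,β=+∞]: v=9
F [α=-∞,β=9]: v=-9
G [α=-9,β=9]: v=-9 after child 1 ≤ α → α-cutoff, skip 2
E [α=-∞,β=9]: v=2
I [α=-∞,β=2]: v=-4
J [α=-4,β=2]: v=-6 after child 1 ≤ α → α-cutoff, skip 2
K [α=-4,β=2]: v=-6 after child 1 ≤ α → α-cutoff, skip 2
H [α=-∞,β=2]: v=-4
Root [α=-∞,β=+∞]: v=-4
Leaves evaluated: 17 of 23.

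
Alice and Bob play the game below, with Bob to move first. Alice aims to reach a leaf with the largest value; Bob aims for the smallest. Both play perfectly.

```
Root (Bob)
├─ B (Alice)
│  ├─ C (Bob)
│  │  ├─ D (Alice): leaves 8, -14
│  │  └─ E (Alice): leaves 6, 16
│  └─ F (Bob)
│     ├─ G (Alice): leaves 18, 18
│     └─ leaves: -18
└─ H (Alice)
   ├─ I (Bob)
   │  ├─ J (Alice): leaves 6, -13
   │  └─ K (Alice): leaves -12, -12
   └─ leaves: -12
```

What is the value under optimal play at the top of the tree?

-12

D (Alice): max(8, -14) = 8
E (Alice): max(6, 16) = 16
C (Bob): min(8, 16) = 8
G (Alice): max(18, 18) = 18
F (Bob): min(18, -18) = -18
B (Alice): max(8, -18) = 8
J (Alice): max(6, -13) = 6
K (Alice): max(-12, -12) = -12
I (Bob): min(6, -12) = -12
H (Alice): max(-12, -12) = -12
Root (Bob): min(8, -12) = -12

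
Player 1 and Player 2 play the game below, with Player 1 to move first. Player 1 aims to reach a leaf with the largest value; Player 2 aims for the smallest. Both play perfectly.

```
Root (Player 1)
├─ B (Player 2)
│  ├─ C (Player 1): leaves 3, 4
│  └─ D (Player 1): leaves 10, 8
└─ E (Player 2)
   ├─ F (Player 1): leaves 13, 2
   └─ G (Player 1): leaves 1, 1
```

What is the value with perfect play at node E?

1

F: max(13, 2) = 13
G: max(1, 1) = 1
E: min(13, 1) = 1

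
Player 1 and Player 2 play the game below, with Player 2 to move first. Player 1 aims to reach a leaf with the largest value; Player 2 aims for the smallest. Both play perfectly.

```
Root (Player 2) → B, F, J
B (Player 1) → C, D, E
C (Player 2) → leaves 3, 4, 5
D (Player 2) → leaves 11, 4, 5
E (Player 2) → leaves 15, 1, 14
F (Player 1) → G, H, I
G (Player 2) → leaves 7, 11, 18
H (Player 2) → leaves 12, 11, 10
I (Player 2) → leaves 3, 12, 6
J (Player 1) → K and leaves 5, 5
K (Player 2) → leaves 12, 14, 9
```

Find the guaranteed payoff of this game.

C (Player 2): min(3, 4, 5) = 3
D (Player 2): min(11, 4, 5) = 4
E (Player 2): min(15, 1, 14) = 1
B (Player 1): max(3, 4, 1) = 4
G (Player 2): min(7, 11, 18) = 7
H (Player 2): min(12, 11, 10) = 10
I (Player 2): min(3, 12, 6) = 3
F (Player 1): max(7, 10, 3) = 10
K (Player 2): min(12, 14, 9) = 9
J (Player 1): max(9, 5, 5) = 9
Root (Player 2): min(4, 10, 9) = 4

4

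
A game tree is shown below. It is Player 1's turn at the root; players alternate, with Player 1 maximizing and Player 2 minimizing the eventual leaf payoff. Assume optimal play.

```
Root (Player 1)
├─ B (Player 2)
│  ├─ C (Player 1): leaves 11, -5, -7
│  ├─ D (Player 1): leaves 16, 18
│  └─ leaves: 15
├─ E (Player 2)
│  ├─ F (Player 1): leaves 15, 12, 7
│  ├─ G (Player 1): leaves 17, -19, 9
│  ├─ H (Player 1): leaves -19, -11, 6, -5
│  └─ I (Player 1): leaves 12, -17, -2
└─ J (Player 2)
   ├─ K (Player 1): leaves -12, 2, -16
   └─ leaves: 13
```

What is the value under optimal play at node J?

2

K: max(-12, 2, -16) = 2
J: min(2, 13) = 2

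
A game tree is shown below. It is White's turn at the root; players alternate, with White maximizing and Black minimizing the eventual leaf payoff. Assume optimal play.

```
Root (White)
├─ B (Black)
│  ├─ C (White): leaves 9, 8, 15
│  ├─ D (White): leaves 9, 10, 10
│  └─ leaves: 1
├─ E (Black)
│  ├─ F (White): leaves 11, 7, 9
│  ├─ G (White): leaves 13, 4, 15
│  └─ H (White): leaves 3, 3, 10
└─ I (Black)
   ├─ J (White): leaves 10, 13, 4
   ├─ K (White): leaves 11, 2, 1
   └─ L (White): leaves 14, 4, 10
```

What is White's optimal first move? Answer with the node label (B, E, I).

C (White): max(9, 8, 15) = 15
D (White): max(9, 10, 10) = 10
B (Black): min(15, 10, 1) = 1
F (White): max(11, 7, 9) = 11
G (White): max(13, 4, 15) = 15
H (White): max(3, 3, 10) = 10
E (Black): min(11, 15, 10) = 10
J (White): max(10, 13, 4) = 13
K (White): max(11, 2, 1) = 11
L (White): max(14, 4, 10) = 14
I (Black): min(13, 11, 14) = 11
Root (White): max(1, 10, 11) = 11
White picks the child with the highest value: I (value 11).

I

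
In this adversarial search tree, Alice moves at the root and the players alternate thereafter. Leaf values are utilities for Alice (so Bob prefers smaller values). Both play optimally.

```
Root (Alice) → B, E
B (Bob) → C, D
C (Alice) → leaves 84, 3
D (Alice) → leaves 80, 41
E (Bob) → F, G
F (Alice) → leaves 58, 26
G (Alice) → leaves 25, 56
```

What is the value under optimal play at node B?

80

C: max(84, 3) = 84
D: max(80, 41) = 80
B: min(84, 80) = 80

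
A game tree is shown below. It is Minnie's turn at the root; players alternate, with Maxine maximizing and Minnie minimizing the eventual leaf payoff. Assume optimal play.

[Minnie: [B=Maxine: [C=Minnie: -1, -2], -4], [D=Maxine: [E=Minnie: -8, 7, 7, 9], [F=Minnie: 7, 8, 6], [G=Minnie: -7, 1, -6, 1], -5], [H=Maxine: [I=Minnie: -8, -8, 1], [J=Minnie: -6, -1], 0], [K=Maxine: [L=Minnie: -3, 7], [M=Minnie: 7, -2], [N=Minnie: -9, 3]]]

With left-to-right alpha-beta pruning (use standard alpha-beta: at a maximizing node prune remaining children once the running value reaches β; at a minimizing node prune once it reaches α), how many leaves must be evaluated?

C [α=-∞,β=+∞]: v=-2
B [α=-∞,β=+∞]: v=-2
E [α=-∞,β=-2]: v=-8
F [α=-8,β=-2]: v=6
D [α=-∞,β=-2]: v=6 after child 2 ≥ β → β-cutoff, skip 2
I [α=-∞,β=-2]: v=-8
J [α=-8,β=-2]: v=-6
H [α=-∞,β=-2]: v=0
L [α=-∞,β=-2]: v=-3
M [α=-3,β=-2]: v=-2
K [α=-∞,β=-2]: v=-2 after child 2 ≥ β → β-cutoff, skip 1
Root [α=-∞,β=+∞]: v=-2
Leaves evaluated: 20 of 27.

20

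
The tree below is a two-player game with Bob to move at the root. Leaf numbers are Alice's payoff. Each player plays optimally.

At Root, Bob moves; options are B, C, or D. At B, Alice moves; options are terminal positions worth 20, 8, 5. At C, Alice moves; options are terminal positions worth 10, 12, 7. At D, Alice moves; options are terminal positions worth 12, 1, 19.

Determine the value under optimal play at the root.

B (Alice): max(20, 8, 5) = 20
C (Alice): max(10, 12, 7) = 12
D (Alice): max(12, 1, 19) = 19
Root (Bob): min(20, 12, 19) = 12

12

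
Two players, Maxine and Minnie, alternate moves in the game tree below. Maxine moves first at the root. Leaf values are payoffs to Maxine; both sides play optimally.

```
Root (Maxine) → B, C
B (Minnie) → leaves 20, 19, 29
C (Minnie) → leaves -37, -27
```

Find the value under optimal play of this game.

B (Minnie): min(20, 19, 29) = 19
C (Minnie): min(-37, -27) = -37
Root (Maxine): max(19, -37) = 19

19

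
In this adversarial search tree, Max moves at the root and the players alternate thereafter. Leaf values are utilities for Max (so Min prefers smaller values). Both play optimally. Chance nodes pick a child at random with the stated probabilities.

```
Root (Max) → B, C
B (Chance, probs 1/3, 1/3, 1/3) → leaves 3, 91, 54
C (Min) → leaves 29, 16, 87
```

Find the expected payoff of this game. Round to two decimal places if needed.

B (Chance): 1/3·3 + 1/3·91 + 1/3·54 = 49.33
C (Min): min(29, 16, 87) = 16
Root (Max): max(49.33, 16) = 49.33

49.33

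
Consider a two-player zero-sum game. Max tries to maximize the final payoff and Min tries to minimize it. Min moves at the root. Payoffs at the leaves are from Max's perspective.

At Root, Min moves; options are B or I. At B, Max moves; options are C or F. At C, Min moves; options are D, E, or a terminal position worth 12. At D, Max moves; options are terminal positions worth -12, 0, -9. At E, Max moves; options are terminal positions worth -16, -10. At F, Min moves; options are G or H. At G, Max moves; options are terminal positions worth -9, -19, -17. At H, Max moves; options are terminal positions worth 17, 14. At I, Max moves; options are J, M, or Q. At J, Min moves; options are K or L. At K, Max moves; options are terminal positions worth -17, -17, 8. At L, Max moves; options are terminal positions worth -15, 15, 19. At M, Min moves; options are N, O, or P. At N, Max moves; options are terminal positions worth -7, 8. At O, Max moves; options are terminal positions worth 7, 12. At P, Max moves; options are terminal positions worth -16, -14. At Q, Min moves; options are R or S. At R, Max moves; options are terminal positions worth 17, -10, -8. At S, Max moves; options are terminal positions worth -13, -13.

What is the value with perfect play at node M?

-14

N: max(-7, 8) = 8
O: max(7, 12) = 12
P: max(-16, -14) = -14
M: min(8, 12, -14) = -14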